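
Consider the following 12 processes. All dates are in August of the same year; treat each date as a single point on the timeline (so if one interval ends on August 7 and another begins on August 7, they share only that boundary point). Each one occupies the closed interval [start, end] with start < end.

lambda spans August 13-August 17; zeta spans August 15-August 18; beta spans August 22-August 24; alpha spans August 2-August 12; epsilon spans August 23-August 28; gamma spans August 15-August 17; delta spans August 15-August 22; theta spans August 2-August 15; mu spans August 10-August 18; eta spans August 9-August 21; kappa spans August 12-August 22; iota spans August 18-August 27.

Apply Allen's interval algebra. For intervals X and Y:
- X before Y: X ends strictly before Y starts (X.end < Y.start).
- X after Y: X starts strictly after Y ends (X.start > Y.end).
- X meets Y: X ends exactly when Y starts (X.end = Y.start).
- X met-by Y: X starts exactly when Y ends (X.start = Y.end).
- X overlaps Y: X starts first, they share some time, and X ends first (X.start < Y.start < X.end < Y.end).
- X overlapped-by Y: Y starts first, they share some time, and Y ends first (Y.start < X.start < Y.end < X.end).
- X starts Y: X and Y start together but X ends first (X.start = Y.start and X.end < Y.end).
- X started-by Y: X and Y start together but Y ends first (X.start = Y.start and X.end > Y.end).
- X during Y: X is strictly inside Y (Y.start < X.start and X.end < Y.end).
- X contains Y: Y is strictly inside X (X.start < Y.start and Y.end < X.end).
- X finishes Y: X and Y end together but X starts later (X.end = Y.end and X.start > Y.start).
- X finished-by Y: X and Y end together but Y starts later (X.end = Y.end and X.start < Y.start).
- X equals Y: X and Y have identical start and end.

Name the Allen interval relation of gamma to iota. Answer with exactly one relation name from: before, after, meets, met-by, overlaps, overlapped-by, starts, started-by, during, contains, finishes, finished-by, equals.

before

gamma = [August 15, August 17]; iota = [August 18, August 27].
Compare endpoints: gamma.start < iota.start, gamma.start < iota.end, gamma.end < iota.start, gamma.end < iota.end.
That pattern is 'before'.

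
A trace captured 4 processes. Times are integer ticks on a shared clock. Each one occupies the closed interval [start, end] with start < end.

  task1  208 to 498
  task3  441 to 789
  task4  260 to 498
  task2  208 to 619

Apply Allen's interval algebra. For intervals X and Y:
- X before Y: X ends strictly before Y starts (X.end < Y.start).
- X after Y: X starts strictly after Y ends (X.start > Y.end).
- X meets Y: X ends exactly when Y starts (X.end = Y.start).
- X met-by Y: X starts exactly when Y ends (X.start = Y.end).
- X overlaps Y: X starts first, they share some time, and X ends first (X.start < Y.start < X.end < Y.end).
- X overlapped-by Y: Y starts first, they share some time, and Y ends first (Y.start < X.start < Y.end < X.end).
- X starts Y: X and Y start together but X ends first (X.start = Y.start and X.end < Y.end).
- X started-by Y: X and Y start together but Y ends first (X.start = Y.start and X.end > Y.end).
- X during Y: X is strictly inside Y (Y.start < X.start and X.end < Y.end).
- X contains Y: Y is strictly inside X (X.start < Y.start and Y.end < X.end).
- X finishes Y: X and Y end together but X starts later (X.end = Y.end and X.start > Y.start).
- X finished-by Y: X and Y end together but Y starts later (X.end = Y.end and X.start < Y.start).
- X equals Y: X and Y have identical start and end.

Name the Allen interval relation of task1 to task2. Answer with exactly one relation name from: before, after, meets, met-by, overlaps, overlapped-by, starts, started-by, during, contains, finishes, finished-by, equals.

task1 = [208, 498]; task2 = [208, 619].
Compare endpoints: task1.start = task2.start, task1.start < task2.end, task1.end > task2.start, task1.end < task2.end.
That pattern is 'starts'.

starts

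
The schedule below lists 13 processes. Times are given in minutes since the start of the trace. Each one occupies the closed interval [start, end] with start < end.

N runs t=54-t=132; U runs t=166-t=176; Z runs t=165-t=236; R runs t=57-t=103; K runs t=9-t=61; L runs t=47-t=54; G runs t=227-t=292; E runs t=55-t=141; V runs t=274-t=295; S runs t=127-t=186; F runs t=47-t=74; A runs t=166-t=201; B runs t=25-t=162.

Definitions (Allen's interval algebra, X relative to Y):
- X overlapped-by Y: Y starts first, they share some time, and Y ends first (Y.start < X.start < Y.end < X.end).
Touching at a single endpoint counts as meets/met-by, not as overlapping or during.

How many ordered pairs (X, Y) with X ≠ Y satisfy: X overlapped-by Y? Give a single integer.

16

Checking all 156 ordered pairs for relation 'overlapped-by'; matching pairs in alphabetical order:
(A, S): A overlapped-by S ✓
(B, K): B overlapped-by K ✓
(E, F): E overlapped-by F ✓
(E, K): E overlapped-by K ✓
(E, N): E overlapped-by N ✓
(F, K): F overlapped-by K ✓
(G, Z): G overlapped-by Z ✓
(N, F): N overlapped-by F ✓
(N, K): N overlapped-by K ✓
(R, F): R overlapped-by F ✓
(R, K): R overlapped-by K ✓
(S, B): S overlapped-by B ✓
(S, E): S overlapped-by E ✓
(S, N): S overlapped-by N ✓
(V, G): V overlapped-by G ✓
(Z, S): Z overlapped-by S ✓
Count: 16.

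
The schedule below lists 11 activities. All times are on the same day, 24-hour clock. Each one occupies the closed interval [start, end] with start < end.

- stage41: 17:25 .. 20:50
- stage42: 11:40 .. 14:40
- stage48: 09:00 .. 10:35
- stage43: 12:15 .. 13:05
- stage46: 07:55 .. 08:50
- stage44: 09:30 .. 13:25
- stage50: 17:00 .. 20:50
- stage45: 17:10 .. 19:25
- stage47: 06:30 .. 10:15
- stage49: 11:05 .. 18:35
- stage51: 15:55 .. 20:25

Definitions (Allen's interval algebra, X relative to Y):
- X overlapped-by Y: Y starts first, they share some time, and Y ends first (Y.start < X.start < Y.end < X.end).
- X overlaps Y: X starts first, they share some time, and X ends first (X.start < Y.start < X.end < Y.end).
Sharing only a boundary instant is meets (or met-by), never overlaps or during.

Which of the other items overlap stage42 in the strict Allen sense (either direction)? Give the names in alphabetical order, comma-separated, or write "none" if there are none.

Target stage42 = [11:40, 14:40].
stage41 [17:25, 20:50] → after → no.
stage43 [12:15, 13:05] → during → no.
stage44 [09:30, 13:25] → overlaps → yes.
stage45 [17:10, 19:25] → after → no.
stage46 [07:55, 08:50] → before → no.
stage47 [06:30, 10:15] → before → no.
stage48 [09:00, 10:35] → before → no.
stage49 [11:05, 18:35] → contains → no.
stage50 [17:00, 20:50] → after → no.
stage51 [15:55, 20:25] → after → no.
Result: stage44.

stage44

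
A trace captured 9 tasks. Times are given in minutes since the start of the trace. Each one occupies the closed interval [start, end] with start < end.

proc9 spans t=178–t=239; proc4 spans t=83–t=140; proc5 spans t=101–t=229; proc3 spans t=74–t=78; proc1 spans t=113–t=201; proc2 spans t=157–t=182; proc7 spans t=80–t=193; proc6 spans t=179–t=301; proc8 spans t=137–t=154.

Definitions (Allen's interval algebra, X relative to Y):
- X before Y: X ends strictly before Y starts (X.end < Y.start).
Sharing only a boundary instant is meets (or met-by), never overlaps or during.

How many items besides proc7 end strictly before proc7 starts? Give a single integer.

Target proc7 = [t=80, t=193].
proc1 [t=113, t=201] → overlapped-by → no.
proc2 [t=157, t=182] → during → no.
proc3 [t=74, t=78] → before → counts.
proc4 [t=83, t=140] → during → no.
proc5 [t=101, t=229] → overlapped-by → no.
proc6 [t=179, t=301] → overlapped-by → no.
proc8 [t=137, t=154] → during → no.
proc9 [t=178, t=239] → overlapped-by → no.
Total: 1.

1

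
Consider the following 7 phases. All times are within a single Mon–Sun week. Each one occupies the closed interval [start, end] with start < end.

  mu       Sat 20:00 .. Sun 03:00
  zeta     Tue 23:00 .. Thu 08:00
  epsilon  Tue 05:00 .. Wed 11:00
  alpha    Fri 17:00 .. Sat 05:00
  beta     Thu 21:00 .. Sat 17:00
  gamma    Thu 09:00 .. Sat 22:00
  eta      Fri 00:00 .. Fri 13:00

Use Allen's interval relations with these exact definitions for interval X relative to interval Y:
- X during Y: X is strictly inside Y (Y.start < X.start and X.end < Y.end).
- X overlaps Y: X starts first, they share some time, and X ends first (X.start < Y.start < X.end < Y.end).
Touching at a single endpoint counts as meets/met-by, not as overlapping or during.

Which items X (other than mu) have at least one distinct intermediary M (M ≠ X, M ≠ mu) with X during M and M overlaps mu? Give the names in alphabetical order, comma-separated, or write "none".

alpha, beta, eta

Target mu = [Sat 20:00, Sun 03:00].
Intermediaries M with M overlaps mu: gamma.
Via gamma — items with X during gamma: alpha, beta, eta.
Union: alpha, beta, eta.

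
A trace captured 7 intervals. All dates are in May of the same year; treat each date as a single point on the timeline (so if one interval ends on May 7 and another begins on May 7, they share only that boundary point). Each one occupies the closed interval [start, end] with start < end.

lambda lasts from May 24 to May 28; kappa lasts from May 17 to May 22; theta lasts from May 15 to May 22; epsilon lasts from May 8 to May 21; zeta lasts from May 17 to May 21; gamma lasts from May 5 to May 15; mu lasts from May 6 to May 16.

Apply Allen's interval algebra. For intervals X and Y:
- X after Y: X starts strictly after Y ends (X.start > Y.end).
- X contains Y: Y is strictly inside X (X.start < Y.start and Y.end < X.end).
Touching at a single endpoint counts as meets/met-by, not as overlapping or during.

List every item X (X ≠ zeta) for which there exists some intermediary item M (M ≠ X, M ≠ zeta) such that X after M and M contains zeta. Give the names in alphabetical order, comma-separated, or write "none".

Target zeta = [May 17, May 21].
Intermediaries M with M contains zeta: theta.
Via theta — items with X after theta: lambda.
Union: lambda.

lambda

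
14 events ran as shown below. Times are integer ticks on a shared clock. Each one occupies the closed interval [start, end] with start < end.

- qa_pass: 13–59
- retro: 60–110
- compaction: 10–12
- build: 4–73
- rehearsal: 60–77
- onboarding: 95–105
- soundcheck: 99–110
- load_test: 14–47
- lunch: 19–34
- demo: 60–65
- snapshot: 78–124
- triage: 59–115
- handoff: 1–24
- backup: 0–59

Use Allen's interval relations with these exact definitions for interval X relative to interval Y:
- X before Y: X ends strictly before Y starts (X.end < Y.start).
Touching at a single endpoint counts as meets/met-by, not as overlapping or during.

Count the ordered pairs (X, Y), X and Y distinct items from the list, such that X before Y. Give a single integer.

Checking all 182 ordered pairs for relation 'before'; matching pairs in alphabetical order:
(backup, demo): backup before demo ✓
(backup, onboarding): backup before onboarding ✓
(backup, rehearsal): backup before rehearsal ✓
(backup, retro): backup before retro ✓
(backup, snapshot): backup before snapshot ✓
(backup, soundcheck): backup before soundcheck ✓
(build, onboarding): build before onboarding ✓
(build, snapshot): build before snapshot ✓
(build, soundcheck): build before soundcheck ✓
(compaction, demo): compaction before demo ✓
(compaction, load_test): compaction before load_test ✓
(compaction, lunch): compaction before lunch ✓
(compaction, onboarding): compaction before onboarding ✓
(compaction, qa_pass): compaction before qa_pass ✓
(compaction, rehearsal): compaction before rehearsal ✓
(compaction, retro): compaction before retro ✓
(compaction, snapshot): compaction before snapshot ✓
(compaction, soundcheck): compaction before soundcheck ✓
(compaction, triage): compaction before triage ✓
(demo, onboarding): demo before onboarding ✓
(demo, snapshot): demo before snapshot ✓
(demo, soundcheck): demo before soundcheck ✓
(handoff, demo): handoff before demo ✓
(handoff, onboarding): handoff before onboarding ✓
... plus 28 further pairs not listed.
Count: 52.

52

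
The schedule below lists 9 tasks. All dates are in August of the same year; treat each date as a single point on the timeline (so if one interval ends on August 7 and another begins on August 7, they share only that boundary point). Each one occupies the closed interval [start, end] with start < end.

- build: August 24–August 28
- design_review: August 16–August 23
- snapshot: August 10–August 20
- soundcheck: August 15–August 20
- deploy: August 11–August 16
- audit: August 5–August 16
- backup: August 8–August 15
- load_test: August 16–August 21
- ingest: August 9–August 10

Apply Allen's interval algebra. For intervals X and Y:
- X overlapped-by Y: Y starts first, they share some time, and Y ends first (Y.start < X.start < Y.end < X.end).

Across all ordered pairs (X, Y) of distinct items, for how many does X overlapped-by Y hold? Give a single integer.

9

Checking all 72 ordered pairs for relation 'overlapped-by'; matching pairs in alphabetical order:
(deploy, backup): deploy overlapped-by backup ✓
(design_review, snapshot): design_review overlapped-by snapshot ✓
(design_review, soundcheck): design_review overlapped-by soundcheck ✓
(load_test, snapshot): load_test overlapped-by snapshot ✓
(load_test, soundcheck): load_test overlapped-by soundcheck ✓
(snapshot, audit): snapshot overlapped-by audit ✓
(snapshot, backup): snapshot overlapped-by backup ✓
(soundcheck, audit): soundcheck overlapped-by audit ✓
(soundcheck, deploy): soundcheck overlapped-by deploy ✓
Count: 9.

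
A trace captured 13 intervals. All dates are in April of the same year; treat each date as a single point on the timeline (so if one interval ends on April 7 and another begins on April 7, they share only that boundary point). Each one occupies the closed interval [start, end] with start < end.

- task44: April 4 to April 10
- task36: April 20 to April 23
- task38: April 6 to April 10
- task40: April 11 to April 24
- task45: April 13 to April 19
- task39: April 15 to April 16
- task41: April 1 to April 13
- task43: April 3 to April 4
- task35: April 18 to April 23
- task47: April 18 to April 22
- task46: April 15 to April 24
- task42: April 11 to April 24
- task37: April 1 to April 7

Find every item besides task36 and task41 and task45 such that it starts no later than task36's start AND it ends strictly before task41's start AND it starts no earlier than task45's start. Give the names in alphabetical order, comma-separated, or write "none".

Conditions: its start is no later than task36's start (X.start <= April 20) AND its end is strictly before task41's start (X.end < April 1) AND its start is no earlier than task45's start (X.start >= April 13).
task35: start April 18 <= April 20? ✓; end April 23 < April 1? ✗; start April 18 >= April 13? ✓ → no.
task37: start April 1 <= April 20? ✓; end April 7 < April 1? ✗; start April 1 >= April 13? ✗ → no.
task38: start April 6 <= April 20? ✓; end April 10 < April 1? ✗; start April 6 >= April 13? ✗ → no.
task39: start April 15 <= April 20? ✓; end April 16 < April 1? ✗; start April 15 >= April 13? ✓ → no.
task40: start April 11 <= April 20? ✓; end April 24 < April 1? ✗; start April 11 >= April 13? ✗ → no.
task42: start April 11 <= April 20? ✓; end April 24 < April 1? ✗; start April 11 >= April 13? ✗ → no.
task43: start April 3 <= April 20? ✓; end April 4 < April 1? ✗; start April 3 >= April 13? ✗ → no.
task44: start April 4 <= April 20? ✓; end April 10 < April 1? ✗; start April 4 >= April 13? ✗ → no.
task46: start April 15 <= April 20? ✓; end April 24 < April 1? ✗; start April 15 >= April 13? ✓ → no.
task47: start April 18 <= April 20? ✓; end April 22 < April 1? ✗; start April 18 >= April 13? ✓ → no.
Result: none.

none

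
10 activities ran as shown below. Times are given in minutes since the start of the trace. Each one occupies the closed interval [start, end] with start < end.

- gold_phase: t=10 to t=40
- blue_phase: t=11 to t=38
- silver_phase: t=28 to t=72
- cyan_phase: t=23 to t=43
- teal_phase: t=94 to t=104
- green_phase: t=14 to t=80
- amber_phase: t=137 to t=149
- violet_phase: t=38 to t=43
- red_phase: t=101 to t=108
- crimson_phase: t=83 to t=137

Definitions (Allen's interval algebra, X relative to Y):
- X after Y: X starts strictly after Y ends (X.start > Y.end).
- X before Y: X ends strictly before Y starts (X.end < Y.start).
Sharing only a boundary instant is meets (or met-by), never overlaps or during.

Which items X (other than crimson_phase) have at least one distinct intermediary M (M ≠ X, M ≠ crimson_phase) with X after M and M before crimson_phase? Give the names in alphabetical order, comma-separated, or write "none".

amber_phase, red_phase, teal_phase

Target crimson_phase = [t=83, t=137].
Intermediaries M with M before crimson_phase: blue_phase, cyan_phase, gold_phase, green_phase, silver_phase, violet_phase.
Via blue_phase — items with X after blue_phase: amber_phase, red_phase, teal_phase.
Via cyan_phase — items with X after cyan_phase: amber_phase, red_phase, teal_phase.
Via gold_phase — items with X after gold_phase: amber_phase, red_phase, teal_phase.
Via green_phase — items with X after green_phase: amber_phase, red_phase, teal_phase.
Via silver_phase — items with X after silver_phase: amber_phase, red_phase, teal_phase.
Via violet_phase — items with X after violet_phase: amber_phase, red_phase, teal_phase.
Union: amber_phase, red_phase, teal_phase.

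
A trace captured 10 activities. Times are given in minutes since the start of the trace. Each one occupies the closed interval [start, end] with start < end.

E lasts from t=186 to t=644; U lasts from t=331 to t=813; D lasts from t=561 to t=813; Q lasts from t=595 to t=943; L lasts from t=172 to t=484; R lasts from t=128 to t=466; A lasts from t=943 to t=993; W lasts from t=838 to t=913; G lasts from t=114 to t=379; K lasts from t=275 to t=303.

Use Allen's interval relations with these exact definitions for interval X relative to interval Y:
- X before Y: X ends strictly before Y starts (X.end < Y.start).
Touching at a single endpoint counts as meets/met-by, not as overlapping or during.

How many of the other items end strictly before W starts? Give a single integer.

Target W = [t=838, t=913].
A [t=943, t=993] → after → no.
D [t=561, t=813] → before → counts.
E [t=186, t=644] → before → counts.
G [t=114, t=379] → before → counts.
K [t=275, t=303] → before → counts.
L [t=172, t=484] → before → counts.
Q [t=595, t=943] → contains → no.
R [t=128, t=466] → before → counts.
U [t=331, t=813] → before → counts.
Total: 7.

7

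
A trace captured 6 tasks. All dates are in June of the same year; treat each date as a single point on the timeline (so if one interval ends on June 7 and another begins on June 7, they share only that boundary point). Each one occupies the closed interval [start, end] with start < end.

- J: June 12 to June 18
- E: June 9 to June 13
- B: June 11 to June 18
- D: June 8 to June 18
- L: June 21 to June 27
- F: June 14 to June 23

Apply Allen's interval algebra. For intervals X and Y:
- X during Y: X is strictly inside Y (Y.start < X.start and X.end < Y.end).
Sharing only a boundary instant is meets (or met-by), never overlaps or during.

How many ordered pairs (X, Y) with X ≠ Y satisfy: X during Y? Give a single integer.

1

Checking all 30 ordered pairs for relation 'during'; matching pairs in alphabetical order:
(E, D): E during D ✓
Count: 1.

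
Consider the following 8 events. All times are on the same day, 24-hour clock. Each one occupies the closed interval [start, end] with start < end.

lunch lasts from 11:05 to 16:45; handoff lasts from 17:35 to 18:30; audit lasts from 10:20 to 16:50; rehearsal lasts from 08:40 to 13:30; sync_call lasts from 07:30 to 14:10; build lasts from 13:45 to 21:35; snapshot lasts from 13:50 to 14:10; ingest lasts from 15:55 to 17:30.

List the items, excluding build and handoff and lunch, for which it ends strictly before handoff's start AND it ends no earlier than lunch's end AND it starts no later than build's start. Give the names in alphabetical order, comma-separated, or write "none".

audit

Conditions: its end is strictly before handoff's start (X.end < 17:35) AND its end is no earlier than lunch's end (X.end >= 16:45) AND its start is no later than build's start (X.start <= 13:45).
audit: end 16:50 < 17:35? ✓; end 16:50 >= 16:45? ✓; start 10:20 <= 13:45? ✓ → yes.
ingest: end 17:30 < 17:35? ✓; end 17:30 >= 16:45? ✓; start 15:55 <= 13:45? ✗ → no.
rehearsal: end 13:30 < 17:35? ✓; end 13:30 >= 16:45? ✗; start 08:40 <= 13:45? ✓ → no.
snapshot: end 14:10 < 17:35? ✓; end 14:10 >= 16:45? ✗; start 13:50 <= 13:45? ✗ → no.
sync_call: end 14:10 < 17:35? ✓; end 14:10 >= 16:45? ✗; start 07:30 <= 13:45? ✓ → no.
Result: audit.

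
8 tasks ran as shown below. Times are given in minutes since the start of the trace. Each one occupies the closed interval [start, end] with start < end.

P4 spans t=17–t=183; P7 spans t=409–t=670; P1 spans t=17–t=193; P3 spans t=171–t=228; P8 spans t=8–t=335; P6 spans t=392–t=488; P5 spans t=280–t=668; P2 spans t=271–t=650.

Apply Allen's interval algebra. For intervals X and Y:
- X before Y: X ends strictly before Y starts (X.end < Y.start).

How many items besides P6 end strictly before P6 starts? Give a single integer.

4

Target P6 = [t=392, t=488].
P1 [t=17, t=193] → before → counts.
P2 [t=271, t=650] → contains → no.
P3 [t=171, t=228] → before → counts.
P4 [t=17, t=183] → before → counts.
P5 [t=280, t=668] → contains → no.
P7 [t=409, t=670] → overlapped-by → no.
P8 [t=8, t=335] → before → counts.
Total: 4.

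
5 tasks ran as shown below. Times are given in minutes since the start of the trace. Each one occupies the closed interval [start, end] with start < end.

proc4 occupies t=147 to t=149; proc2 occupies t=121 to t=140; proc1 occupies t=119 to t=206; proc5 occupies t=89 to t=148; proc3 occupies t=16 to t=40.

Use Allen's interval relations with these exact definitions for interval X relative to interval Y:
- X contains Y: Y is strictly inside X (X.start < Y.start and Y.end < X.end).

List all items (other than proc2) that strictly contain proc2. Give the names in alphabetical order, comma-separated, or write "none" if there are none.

Target proc2 = [t=121, t=140].
proc1 [t=119, t=206] → contains → yes.
proc3 [t=16, t=40] → before → no.
proc4 [t=147, t=149] → after → no.
proc5 [t=89, t=148] → contains → yes.
Result: proc1, proc5.

proc1, proc5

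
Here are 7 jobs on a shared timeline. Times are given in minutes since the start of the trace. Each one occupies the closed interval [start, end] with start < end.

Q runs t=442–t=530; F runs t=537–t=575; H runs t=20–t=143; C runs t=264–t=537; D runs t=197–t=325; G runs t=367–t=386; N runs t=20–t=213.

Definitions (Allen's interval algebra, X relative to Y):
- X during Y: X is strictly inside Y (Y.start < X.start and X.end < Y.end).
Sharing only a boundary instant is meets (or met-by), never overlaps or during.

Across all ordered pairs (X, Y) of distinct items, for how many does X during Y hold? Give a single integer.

Checking all 42 ordered pairs for relation 'during'; matching pairs in alphabetical order:
(G, C): G during C ✓
(Q, C): Q during C ✓
Count: 2.

2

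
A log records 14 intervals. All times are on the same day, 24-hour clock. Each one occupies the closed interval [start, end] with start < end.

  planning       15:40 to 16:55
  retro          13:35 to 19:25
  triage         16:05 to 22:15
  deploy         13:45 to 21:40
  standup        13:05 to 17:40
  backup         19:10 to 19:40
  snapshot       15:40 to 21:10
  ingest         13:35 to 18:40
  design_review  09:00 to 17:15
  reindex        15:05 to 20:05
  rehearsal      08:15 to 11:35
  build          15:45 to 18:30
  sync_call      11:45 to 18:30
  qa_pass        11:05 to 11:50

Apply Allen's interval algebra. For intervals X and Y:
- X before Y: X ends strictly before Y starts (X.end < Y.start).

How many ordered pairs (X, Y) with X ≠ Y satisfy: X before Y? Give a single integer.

27

Checking all 182 ordered pairs for relation 'before'; matching pairs in alphabetical order:
(build, backup): build before backup ✓
(design_review, backup): design_review before backup ✓
(ingest, backup): ingest before backup ✓
(planning, backup): planning before backup ✓
(qa_pass, backup): qa_pass before backup ✓
(qa_pass, build): qa_pass before build ✓
(qa_pass, deploy): qa_pass before deploy ✓
(qa_pass, ingest): qa_pass before ingest ✓
(qa_pass, planning): qa_pass before planning ✓
(qa_pass, reindex): qa_pass before reindex ✓
(qa_pass, retro): qa_pass before retro ✓
(qa_pass, snapshot): qa_pass before snapshot ✓
(qa_pass, standup): qa_pass before standup ✓
(qa_pass, triage): qa_pass before triage ✓
(rehearsal, backup): rehearsal before backup ✓
(rehearsal, build): rehearsal before build ✓
(rehearsal, deploy): rehearsal before deploy ✓
(rehearsal, ingest): rehearsal before ingest ✓
(rehearsal, planning): rehearsal before planning ✓
(rehearsal, reindex): rehearsal before reindex ✓
(rehearsal, retro): rehearsal before retro ✓
(rehearsal, snapshot): rehearsal before snapshot ✓
(rehearsal, standup): rehearsal before standup ✓
(rehearsal, sync_call): rehearsal before sync_call ✓
... plus 3 further pairs not listed.
Count: 27.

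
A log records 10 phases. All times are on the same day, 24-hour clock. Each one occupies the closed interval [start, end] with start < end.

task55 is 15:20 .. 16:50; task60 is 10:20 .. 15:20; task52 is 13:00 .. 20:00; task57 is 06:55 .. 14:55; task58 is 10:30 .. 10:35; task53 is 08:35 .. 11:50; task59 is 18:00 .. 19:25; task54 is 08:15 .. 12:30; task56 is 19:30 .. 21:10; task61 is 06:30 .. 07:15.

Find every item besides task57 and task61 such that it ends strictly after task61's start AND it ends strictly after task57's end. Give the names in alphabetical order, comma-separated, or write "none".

task52, task55, task56, task59, task60

Conditions: its end is strictly after task61's start (X.end > 06:30) AND its end is strictly after task57's end (X.end > 14:55).
task52: end 20:00 > 06:30? ✓; end 20:00 > 14:55? ✓ → yes.
task53: end 11:50 > 06:30? ✓; end 11:50 > 14:55? ✗ → no.
task54: end 12:30 > 06:30? ✓; end 12:30 > 14:55? ✗ → no.
task55: end 16:50 > 06:30? ✓; end 16:50 > 14:55? ✓ → yes.
task56: end 21:10 > 06:30? ✓; end 21:10 > 14:55? ✓ → yes.
task58: end 10:35 > 06:30? ✓; end 10:35 > 14:55? ✗ → no.
task59: end 19:25 > 06:30? ✓; end 19:25 > 14:55? ✓ → yes.
task60: end 15:20 > 06:30? ✓; end 15:20 > 14:55? ✓ → yes.
Result: task52, task55, task56, task59, task60.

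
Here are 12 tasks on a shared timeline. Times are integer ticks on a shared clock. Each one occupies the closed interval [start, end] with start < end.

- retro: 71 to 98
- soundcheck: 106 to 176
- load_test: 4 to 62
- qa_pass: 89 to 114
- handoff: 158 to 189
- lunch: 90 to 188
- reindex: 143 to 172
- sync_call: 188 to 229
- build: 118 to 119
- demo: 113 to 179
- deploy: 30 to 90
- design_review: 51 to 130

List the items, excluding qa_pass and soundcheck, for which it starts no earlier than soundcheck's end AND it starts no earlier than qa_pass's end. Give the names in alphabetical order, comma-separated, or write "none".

Conditions: its start is no earlier than soundcheck's end (X.start >= 176) AND its start is no earlier than qa_pass's end (X.start >= 114).
build: start 118 >= 176? ✗; start 118 >= 114? ✓ → no.
demo: start 113 >= 176? ✗; start 113 >= 114? ✗ → no.
deploy: start 30 >= 176? ✗; start 30 >= 114? ✗ → no.
design_review: start 51 >= 176? ✗; start 51 >= 114? ✗ → no.
handoff: start 158 >= 176? ✗; start 158 >= 114? ✓ → no.
load_test: start 4 >= 176? ✗; start 4 >= 114? ✗ → no.
lunch: start 90 >= 176? ✗; start 90 >= 114? ✗ → no.
reindex: start 143 >= 176? ✗; start 143 >= 114? ✓ → no.
retro: start 71 >= 176? ✗; start 71 >= 114? ✗ → no.
sync_call: start 188 >= 176? ✓; start 188 >= 114? ✓ → yes.
Result: sync_call.

sync_call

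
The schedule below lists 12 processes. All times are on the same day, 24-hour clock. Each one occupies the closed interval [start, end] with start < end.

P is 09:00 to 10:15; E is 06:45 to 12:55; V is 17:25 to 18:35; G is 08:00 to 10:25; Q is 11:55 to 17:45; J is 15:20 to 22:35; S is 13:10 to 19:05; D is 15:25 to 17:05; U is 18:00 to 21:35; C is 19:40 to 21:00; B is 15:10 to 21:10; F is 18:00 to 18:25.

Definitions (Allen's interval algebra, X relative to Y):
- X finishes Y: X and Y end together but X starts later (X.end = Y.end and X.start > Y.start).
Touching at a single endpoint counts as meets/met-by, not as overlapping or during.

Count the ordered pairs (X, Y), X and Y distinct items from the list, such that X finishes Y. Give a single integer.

0

Checking all 132 ordered pairs for relation 'finishes'; matching pairs in alphabetical order:
No pair satisfies it.
Count: 0.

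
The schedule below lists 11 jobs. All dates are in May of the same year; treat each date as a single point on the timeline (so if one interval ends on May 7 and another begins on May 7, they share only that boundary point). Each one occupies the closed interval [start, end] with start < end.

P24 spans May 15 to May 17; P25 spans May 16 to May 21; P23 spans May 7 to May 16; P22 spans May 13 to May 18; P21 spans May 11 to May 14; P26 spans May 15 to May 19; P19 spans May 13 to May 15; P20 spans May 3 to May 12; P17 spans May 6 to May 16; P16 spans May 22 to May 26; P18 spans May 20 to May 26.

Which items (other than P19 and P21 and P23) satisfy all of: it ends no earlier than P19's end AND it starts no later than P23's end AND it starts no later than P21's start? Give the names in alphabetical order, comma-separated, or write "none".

Conditions: its end is no earlier than P19's end (X.end >= May 15) AND its start is no later than P23's end (X.start <= May 16) AND its start is no later than P21's start (X.start <= May 11).
P16: end May 26 >= May 15? ✓; start May 22 <= May 16? ✗; start May 22 <= May 11? ✗ → no.
P17: end May 16 >= May 15? ✓; start May 6 <= May 16? ✓; start May 6 <= May 11? ✓ → yes.
P18: end May 26 >= May 15? ✓; start May 20 <= May 16? ✗; start May 20 <= May 11? ✗ → no.
P20: end May 12 >= May 15? ✗; start May 3 <= May 16? ✓; start May 3 <= May 11? ✓ → no.
P22: end May 18 >= May 15? ✓; start May 13 <= May 16? ✓; start May 13 <= May 11? ✗ → no.
P24: end May 17 >= May 15? ✓; start May 15 <= May 16? ✓; start May 15 <= May 11? ✗ → no.
P25: end May 21 >= May 15? ✓; start May 16 <= May 16? ✓; start May 16 <= May 11? ✗ → no.
P26: end May 19 >= May 15? ✓; start May 15 <= May 16? ✓; start May 15 <= May 11? ✗ → no.
Result: P17.

P17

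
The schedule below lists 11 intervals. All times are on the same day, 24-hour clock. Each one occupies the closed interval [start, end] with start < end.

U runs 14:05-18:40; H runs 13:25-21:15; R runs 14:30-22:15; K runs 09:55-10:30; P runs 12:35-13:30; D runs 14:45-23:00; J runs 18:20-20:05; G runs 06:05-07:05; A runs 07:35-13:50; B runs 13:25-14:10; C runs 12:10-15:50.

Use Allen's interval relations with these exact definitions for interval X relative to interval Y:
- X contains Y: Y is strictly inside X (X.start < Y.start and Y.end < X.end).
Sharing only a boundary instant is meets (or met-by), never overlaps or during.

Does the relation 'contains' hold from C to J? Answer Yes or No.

C = [12:10, 15:50], J = [18:20, 20:05].
Actual relation of C to J: before.
Asked whether 'contains' holds → No.

No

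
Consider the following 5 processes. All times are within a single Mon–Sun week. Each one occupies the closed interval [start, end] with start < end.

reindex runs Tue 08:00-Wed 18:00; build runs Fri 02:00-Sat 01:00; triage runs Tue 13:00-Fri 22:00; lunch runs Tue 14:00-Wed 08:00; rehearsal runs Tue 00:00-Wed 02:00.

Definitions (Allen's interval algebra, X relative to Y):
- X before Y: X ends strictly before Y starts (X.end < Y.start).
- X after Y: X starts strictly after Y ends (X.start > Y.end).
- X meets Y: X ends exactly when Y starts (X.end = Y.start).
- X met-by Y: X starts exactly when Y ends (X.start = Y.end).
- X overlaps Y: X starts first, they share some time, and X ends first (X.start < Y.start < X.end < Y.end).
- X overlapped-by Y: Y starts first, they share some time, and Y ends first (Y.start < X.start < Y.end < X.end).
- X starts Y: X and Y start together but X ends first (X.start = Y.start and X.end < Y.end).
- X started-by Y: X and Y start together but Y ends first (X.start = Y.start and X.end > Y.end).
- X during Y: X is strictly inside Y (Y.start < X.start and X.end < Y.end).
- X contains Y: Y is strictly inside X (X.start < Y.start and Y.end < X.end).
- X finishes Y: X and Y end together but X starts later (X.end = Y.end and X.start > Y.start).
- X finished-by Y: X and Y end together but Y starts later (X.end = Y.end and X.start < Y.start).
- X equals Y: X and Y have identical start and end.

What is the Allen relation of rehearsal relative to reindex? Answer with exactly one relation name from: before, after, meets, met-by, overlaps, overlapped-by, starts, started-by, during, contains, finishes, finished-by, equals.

overlaps

rehearsal = [Tue 00:00, Wed 02:00]; reindex = [Tue 08:00, Wed 18:00].
Compare endpoints: rehearsal.start < reindex.start, rehearsal.start < reindex.end, rehearsal.end > reindex.start, rehearsal.end < reindex.end.
That pattern is 'overlaps'.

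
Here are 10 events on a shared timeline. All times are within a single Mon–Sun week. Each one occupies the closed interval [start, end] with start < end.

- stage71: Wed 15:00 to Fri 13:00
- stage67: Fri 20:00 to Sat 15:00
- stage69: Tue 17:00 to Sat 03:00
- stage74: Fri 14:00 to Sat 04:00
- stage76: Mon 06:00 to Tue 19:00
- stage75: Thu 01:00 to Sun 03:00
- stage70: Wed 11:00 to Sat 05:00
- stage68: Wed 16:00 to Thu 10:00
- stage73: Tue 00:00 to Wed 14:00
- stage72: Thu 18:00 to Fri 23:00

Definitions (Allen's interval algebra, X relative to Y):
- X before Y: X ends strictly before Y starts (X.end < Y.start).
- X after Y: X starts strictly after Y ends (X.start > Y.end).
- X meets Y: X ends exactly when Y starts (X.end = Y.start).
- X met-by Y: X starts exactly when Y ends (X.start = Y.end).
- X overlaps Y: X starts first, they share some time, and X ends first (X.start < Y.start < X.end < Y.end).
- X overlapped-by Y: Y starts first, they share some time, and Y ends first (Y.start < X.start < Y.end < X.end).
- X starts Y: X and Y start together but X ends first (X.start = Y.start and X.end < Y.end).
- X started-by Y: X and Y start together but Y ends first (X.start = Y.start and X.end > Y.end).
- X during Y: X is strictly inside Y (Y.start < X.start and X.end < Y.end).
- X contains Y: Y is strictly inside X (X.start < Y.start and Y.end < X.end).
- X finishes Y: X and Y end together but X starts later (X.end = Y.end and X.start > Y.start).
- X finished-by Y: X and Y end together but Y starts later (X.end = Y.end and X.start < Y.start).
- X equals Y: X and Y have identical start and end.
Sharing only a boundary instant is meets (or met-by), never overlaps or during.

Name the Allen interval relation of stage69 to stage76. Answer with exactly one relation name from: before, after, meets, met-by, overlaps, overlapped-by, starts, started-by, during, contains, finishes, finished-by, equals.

stage69 = [Tue 17:00, Sat 03:00]; stage76 = [Mon 06:00, Tue 19:00].
Compare endpoints: stage69.start > stage76.start, stage69.start < stage76.end, stage69.end > stage76.start, stage69.end > stage76.end.
That pattern is 'overlapped-by'.

overlapped-by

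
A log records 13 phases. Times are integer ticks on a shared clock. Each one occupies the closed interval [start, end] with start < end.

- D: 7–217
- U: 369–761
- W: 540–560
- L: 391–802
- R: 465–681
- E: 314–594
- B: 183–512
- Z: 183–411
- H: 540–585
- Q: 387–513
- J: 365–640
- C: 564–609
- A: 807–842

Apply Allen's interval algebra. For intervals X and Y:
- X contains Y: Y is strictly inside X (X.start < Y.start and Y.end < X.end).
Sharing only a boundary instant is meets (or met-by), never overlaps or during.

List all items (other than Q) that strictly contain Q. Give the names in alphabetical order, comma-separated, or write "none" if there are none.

E, J, U

Target Q = [387, 513].
A [807, 842] → after → no.
B [183, 512] → overlaps → no.
C [564, 609] → after → no.
D [7, 217] → before → no.
E [314, 594] → contains → yes.
H [540, 585] → after → no.
J [365, 640] → contains → yes.
L [391, 802] → overlapped-by → no.
R [465, 681] → overlapped-by → no.
U [369, 761] → contains → yes.
W [540, 560] → after → no.
Z [183, 411] → overlaps → no.
Result: E, J, U.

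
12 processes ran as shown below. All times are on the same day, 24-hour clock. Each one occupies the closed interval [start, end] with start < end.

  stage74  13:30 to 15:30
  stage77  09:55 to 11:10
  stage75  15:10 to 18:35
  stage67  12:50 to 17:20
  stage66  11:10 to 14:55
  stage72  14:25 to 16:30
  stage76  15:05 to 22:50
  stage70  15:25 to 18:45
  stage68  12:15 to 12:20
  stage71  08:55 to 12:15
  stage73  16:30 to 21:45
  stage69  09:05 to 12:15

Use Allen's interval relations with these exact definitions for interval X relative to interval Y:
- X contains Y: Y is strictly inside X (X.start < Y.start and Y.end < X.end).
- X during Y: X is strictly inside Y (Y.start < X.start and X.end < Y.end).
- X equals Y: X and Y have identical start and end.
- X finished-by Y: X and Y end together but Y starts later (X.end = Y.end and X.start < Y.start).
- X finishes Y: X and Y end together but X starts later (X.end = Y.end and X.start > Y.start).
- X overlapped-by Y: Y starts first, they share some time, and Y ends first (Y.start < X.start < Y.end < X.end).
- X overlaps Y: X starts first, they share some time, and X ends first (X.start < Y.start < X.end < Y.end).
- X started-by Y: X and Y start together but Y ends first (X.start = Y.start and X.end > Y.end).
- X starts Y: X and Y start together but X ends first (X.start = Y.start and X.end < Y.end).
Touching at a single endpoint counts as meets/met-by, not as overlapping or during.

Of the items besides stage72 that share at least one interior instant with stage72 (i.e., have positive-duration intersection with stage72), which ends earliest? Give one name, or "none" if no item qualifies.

stage66

Target stage72 = [14:25, 16:30].
stage66 [11:10, 14:55] → overlaps → candidate.
stage67 [12:50, 17:20] → contains → candidate.
stage68 [12:15, 12:20] → before → excluded.
stage69 [09:05, 12:15] → before → excluded.
stage70 [15:25, 18:45] → overlapped-by → candidate.
stage71 [08:55, 12:15] → before → excluded.
stage73 [16:30, 21:45] → met-by → excluded.
stage74 [13:30, 15:30] → overlaps → candidate.
stage75 [15:10, 18:35] → overlapped-by → candidate.
stage76 [15:05, 22:50] → overlapped-by → candidate.
stage77 [09:55, 11:10] → before → excluded.
Among candidates, earliest end is 14:55 → stage66.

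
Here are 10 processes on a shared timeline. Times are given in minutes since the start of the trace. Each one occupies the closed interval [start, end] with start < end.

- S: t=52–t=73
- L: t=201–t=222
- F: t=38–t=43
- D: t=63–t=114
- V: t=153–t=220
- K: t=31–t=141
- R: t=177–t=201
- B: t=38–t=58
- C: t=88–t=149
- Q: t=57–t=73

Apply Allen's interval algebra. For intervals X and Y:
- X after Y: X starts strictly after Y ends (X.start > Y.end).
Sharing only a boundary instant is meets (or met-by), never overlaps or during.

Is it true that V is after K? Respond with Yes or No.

V = [t=153, t=220], K = [t=31, t=141].
Actual relation of V to K: after.
Asked whether 'after' holds → Yes.

Yes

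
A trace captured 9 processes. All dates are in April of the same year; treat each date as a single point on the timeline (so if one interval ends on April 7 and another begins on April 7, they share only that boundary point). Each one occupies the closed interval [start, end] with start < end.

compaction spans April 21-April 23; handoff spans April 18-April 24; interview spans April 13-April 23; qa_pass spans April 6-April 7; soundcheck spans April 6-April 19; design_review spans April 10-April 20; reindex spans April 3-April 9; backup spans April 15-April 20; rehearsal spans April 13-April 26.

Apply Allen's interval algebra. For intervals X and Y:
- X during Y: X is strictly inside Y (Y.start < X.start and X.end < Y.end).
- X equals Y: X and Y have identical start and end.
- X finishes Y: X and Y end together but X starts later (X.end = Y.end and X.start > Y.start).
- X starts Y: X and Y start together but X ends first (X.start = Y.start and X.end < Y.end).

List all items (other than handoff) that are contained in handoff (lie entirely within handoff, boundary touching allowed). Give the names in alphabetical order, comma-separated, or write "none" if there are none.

Target handoff = [April 18, April 24].
backup [April 15, April 20] → overlaps → no.
compaction [April 21, April 23] → during → yes.
design_review [April 10, April 20] → overlaps → no.
interview [April 13, April 23] → overlaps → no.
qa_pass [April 6, April 7] → before → no.
rehearsal [April 13, April 26] → contains → no.
reindex [April 3, April 9] → before → no.
soundcheck [April 6, April 19] → overlaps → no.
Result: compaction.

compaction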